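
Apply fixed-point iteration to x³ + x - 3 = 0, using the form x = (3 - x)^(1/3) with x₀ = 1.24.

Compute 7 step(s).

Equation: x³ + x - 3 = 0
Fixed-point form: x = (3 - x)^(1/3)
x₀ = 1.24

x_1 = g(1.240000) = 1.207362
x_2 = g(1.207362) = 1.214780
x_3 = g(1.214780) = 1.213102
x_4 = g(1.213102) = 1.213482
x_5 = g(1.213482) = 1.213396
x_6 = g(1.213396) = 1.213415
x_7 = g(1.213415) = 1.213411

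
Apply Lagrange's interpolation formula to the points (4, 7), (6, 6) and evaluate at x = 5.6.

Lagrange interpolation formula:
P(x) = Σ yᵢ × Lᵢ(x)
where Lᵢ(x) = Π_{j≠i} (x - xⱼ)/(xᵢ - xⱼ)

L_0(5.6) = (5.6 - 6)/(4 - 6) = 0.200000
L_1(5.6) = (5.6 - 4)/(6 - 4) = 0.800000

P(5.6) = 7×L_0(5.6) + 6×L_1(5.6)
P(5.6) = 6.200000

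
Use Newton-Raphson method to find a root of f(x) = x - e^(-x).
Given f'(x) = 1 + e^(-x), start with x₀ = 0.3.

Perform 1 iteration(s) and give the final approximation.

f(x) = x - e^(-x)
f'(x) = 1 + e^(-x)
x₀ = 0.3

Newton-Raphson formula: x_{n+1} = x_n - f(x_n)/f'(x_n)

Iteration 1:
  f(0.300000) = -0.440818
  f'(0.300000) = 1.740818
  x_1 = 0.300000 - (-0.440818)/1.740818 = 0.553225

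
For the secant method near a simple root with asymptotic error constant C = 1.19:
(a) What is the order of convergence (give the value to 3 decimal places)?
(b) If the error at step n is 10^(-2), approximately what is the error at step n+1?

(a) Secant method has superlinear convergence with order φ = (1+√5)/2 ≈ 1.618.
    This means |e_{n+1}| ≈ C|e_n|^1.618.

(b) With |e_n| = 10^(-2) and C = 1.19:
    |e_{n+1}| ≈ 1.19 × (10^(-2))^1.618 = 1.19 × 10^(-3.24)

(a) ≈ 1.618 (golden ratio); (b) |e_{n+1}| ≈ 6.910e-04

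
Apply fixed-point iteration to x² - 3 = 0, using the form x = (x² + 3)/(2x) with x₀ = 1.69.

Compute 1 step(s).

Equation: x² - 3 = 0
Fixed-point form: x = (x² + 3)/(2x)
x₀ = 1.69

x_1 = g(1.690000) = 1.732574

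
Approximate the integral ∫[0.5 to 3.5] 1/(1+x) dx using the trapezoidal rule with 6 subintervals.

f(x) = 1/(1+x)
a = 0.5, b = 3.5, n = 6
h = (b - a)/n = 0.500000

Trapezoidal rule: (h/2)[f(x₀) + 2f(x₁) + 2f(x₂) + ... + f(xₙ)]

x_0 = 0.5000, f(x_0) = 0.666667, coefficient = 1
x_1 = 1.0000, f(x_1) = 0.500000, coefficient = 2
x_2 = 1.5000, f(x_2) = 0.400000, coefficient = 2
x_3 = 2.0000, f(x_3) = 0.333333, coefficient = 2
x_4 = 2.5000, f(x_4) = 0.285714, coefficient = 2
x_5 = 3.0000, f(x_5) = 0.250000, coefficient = 2
x_6 = 3.5000, f(x_6) = 0.222222, coefficient = 1

I ≈ (0.500000/2) × 4.426984 = 1.106746
Exact value: 1.098612
Error: 0.008134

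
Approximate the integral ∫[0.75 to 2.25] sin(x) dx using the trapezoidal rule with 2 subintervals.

f(x) = sin(x)
a = 0.75, b = 2.25, n = 2
h = (b - a)/n = 0.750000

Trapezoidal rule: (h/2)[f(x₀) + 2f(x₁) + 2f(x₂) + ... + f(xₙ)]

x_0 = 0.7500, f(x_0) = 0.681639, coefficient = 1
x_1 = 1.5000, f(x_1) = 0.997495, coefficient = 2
x_2 = 2.2500, f(x_2) = 0.778073, coefficient = 1

I ≈ (0.750000/2) × 3.454702 = 1.295513
Exact value: 1.359862
Error: 0.064349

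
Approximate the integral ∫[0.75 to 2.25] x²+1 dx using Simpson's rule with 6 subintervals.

f(x) = x²+1
a = 0.75, b = 2.25, n = 6
h = (b - a)/n = 0.250000

Simpson's rule: (h/3)[f(x₀) + 4f(x₁) + 2f(x₂) + ... + f(xₙ)]

x_0 = 0.7500, f(x_0) = 1.562500, coefficient = 1
x_1 = 1.0000, f(x_1) = 2.000000, coefficient = 4
x_2 = 1.2500, f(x_2) = 2.562500, coefficient = 2
x_3 = 1.5000, f(x_3) = 3.250000, coefficient = 4
x_4 = 1.7500, f(x_4) = 4.062500, coefficient = 2
x_5 = 2.0000, f(x_5) = 5.000000, coefficient = 4
x_6 = 2.2500, f(x_6) = 6.062500, coefficient = 1

I ≈ (0.250000/3) × 61.875000 = 5.156250
Exact value: 5.156250
Error: 0.000000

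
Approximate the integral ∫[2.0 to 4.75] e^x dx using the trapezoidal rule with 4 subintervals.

f(x) = e^x
a = 2.0, b = 4.75, n = 4
h = (b - a)/n = 0.687500

Trapezoidal rule: (h/2)[f(x₀) + 2f(x₁) + 2f(x₂) + ... + f(xₙ)]

x_0 = 2.0000, f(x_0) = 7.389056, coefficient = 1
x_1 = 2.6875, f(x_1) = 14.694893, coefficient = 2
x_2 = 3.3750, f(x_2) = 29.224284, coefficient = 2
x_3 = 4.0625, f(x_3) = 58.119428, coefficient = 2
x_4 = 4.7500, f(x_4) = 115.584285, coefficient = 1

I ≈ (0.687500/2) × 327.050550 = 112.423627
Exact value: 108.195228
Error: 4.228398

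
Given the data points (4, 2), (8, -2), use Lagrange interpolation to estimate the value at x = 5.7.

Lagrange interpolation formula:
P(x) = Σ yᵢ × Lᵢ(x)
where Lᵢ(x) = Π_{j≠i} (x - xⱼ)/(xᵢ - xⱼ)

L_0(5.7) = (5.7 - 8)/(4 - 8) = 0.575000
L_1(5.7) = (5.7 - 4)/(8 - 4) = 0.425000

P(5.7) = 2×L_0(5.7) + (-2)×L_1(5.7)
P(5.7) = 0.300000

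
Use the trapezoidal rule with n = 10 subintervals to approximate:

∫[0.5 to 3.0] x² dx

f(x) = x²
a = 0.5, b = 3.0, n = 10
h = (b - a)/n = 0.250000

Trapezoidal rule: (h/2)[f(x₀) + 2f(x₁) + 2f(x₂) + ... + f(xₙ)]

x_0 = 0.5000, f(x_0) = 0.250000, coefficient = 1
x_1 = 0.7500, f(x_1) = 0.562500, coefficient = 2
x_2 = 1.0000, f(x_2) = 1.000000, coefficient = 2
x_3 = 1.2500, f(x_3) = 1.562500, coefficient = 2
x_4 = 1.5000, f(x_4) = 2.250000, coefficient = 2
x_5 = 1.7500, f(x_5) = 3.062500, coefficient = 2
x_6 = 2.0000, f(x_6) = 4.000000, coefficient = 2
x_7 = 2.2500, f(x_7) = 5.062500, coefficient = 2
x_8 = 2.5000, f(x_8) = 6.250000, coefficient = 2
x_9 = 2.7500, f(x_9) = 7.562500, coefficient = 2
x_10 = 3.0000, f(x_10) = 9.000000, coefficient = 1

I ≈ (0.250000/2) × 71.875000 = 8.984375
Exact value: 8.958333
Error: 0.026042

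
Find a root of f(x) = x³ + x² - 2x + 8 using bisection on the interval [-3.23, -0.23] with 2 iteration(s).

f(x) = x³ + x² - 2x + 8
Initial interval: [-3.23, -0.23]

Iteration 1:
  c_1 = (-3.230000 + (-0.230000))/2 = -1.730000
  f(c_1) = f(-1.730000) = 9.275183
  f(a) × f(c) < 0, new interval: [-3.230000, -1.730000]
Iteration 2:
  c_2 = (-3.230000 + (-1.730000))/2 = -2.480000
  f(c_2) = f(-2.480000) = 3.857408
  f(a) × f(c) < 0, new interval: [-3.230000, -2.480000]

After 2 iteration(s), the approximation is c_2 = -2.480000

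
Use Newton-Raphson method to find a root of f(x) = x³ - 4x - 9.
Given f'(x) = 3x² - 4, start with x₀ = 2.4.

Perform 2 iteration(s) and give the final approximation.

f(x) = x³ - 4x - 9
f'(x) = 3x² - 4
x₀ = 2.4

Newton-Raphson formula: x_{n+1} = x_n - f(x_n)/f'(x_n)

Iteration 1:
  f(2.400000) = -4.776000
  f'(2.400000) = 13.280000
  x_1 = 2.400000 - (-4.776000)/13.280000 = 2.759639
Iteration 2:
  f(2.759639) = 0.977763
  f'(2.759639) = 18.846815
  x_2 = 2.759639 - 0.977763/18.846815 = 2.707759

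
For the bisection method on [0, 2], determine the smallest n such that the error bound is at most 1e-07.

We need (b-a)/2^n ≤ 1e-07
(2 - 0)/2^n ≤ 1e-07
2/2^n ≤ 1e-07
2^n ≥ 20000000
n ≥ log₂(20000000) = 24.25
n ≥ 25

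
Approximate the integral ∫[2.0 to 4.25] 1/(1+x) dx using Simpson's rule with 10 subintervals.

f(x) = 1/(1+x)
a = 2.0, b = 4.25, n = 10
h = (b - a)/n = 0.225000

Simpson's rule: (h/3)[f(x₀) + 4f(x₁) + 2f(x₂) + ... + f(xₙ)]

x_0 = 2.0000, f(x_0) = 0.333333, coefficient = 1
x_1 = 2.2250, f(x_1) = 0.310078, coefficient = 4
x_2 = 2.4500, f(x_2) = 0.289855, coefficient = 2
x_3 = 2.6750, f(x_3) = 0.272109, coefficient = 4
x_4 = 2.9000, f(x_4) = 0.256410, coefficient = 2
x_5 = 3.1250, f(x_5) = 0.242424, coefficient = 4
x_6 = 3.3500, f(x_6) = 0.229885, coefficient = 2
x_7 = 3.5750, f(x_7) = 0.218579, coefficient = 4
x_8 = 3.8000, f(x_8) = 0.208333, coefficient = 2
x_9 = 4.0250, f(x_9) = 0.199005, coefficient = 4
x_10 = 4.2500, f(x_10) = 0.190476, coefficient = 1

I ≈ (0.225000/3) × 7.461556 = 0.559617
Exact value: 0.559616
Error: 0.000001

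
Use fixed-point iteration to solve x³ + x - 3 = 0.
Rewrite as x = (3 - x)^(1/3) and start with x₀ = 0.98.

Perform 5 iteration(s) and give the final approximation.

Equation: x³ + x - 3 = 0
Fixed-point form: x = (3 - x)^(1/3)
x₀ = 0.98

x_1 = g(0.980000) = 1.264107
x_2 = g(1.264107) = 1.201824
x_3 = g(1.201824) = 1.216029
x_4 = g(1.216029) = 1.212819
x_5 = g(1.212819) = 1.213546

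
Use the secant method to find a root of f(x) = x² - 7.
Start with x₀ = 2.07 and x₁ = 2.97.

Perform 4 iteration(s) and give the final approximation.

f(x) = x² - 7
x₀ = 2.07, x₁ = 2.97

Secant formula: x_{n+1} = x_n - f(x_n)(x_n - x_{n-1})/(f(x_n) - f(x_{n-1}))

Iteration 1:
  f(2.070000) = -2.715100
  f(2.970000) = 1.820900
  x_2 = 2.970000 - 1.820900×(2.970000 - 2.070000)/(1.820900 - (-2.715100))
       = 2.608710
Iteration 2:
  f(2.970000) = 1.820900
  f(2.608710) = -0.194630
  x_3 = 2.608710 - (-0.194630)×(2.608710 - 2.970000)/(-0.194630 - 1.820900)
       = 2.643598
Iteration 3:
  f(2.608710) = -0.194630
  f(2.643598) = -0.011388
  x_4 = 2.643598 - (-0.011388)×(2.643598 - 2.608710)/(-0.011388 - (-0.194630))
       = 2.645766
Iteration 4:
  f(2.643598) = -0.011388
  f(2.645766) = 0.000080
  x_5 = 2.645766 - 0.000080×(2.645766 - 2.643598)/(0.000080 - (-0.011388))
       = 2.645751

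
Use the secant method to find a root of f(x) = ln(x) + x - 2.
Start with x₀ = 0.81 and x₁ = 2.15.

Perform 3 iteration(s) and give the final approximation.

f(x) = ln(x) + x - 2
x₀ = 0.81, x₁ = 2.15

Secant formula: x_{n+1} = x_n - f(x_n)(x_n - x_{n-1})/(f(x_n) - f(x_{n-1}))

Iteration 1:
  f(0.810000) = -1.400721
  f(2.150000) = 0.915468
  x_2 = 2.150000 - 0.915468×(2.150000 - 0.810000)/(0.915468 - (-1.400721))
       = 1.620368
Iteration 2:
  f(2.150000) = 0.915468
  f(1.620368) = 0.103022
  x_3 = 1.620368 - 0.103022×(1.620368 - 2.150000)/(0.103022 - 0.915468)
       = 1.553209
Iteration 3:
  f(1.620368) = 0.103022
  f(1.553209) = -0.006468
  x_4 = 1.553209 - (-0.006468)×(1.553209 - 1.620368)/(-0.006468 - 0.103022)
       = 1.557176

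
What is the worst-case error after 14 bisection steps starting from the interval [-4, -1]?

Bisection error bound: |error| ≤ (b-a)/2^n
|error| ≤ (-1 - (-4))/2^14 = 3/2^14
|error| ≤ 0.0001831055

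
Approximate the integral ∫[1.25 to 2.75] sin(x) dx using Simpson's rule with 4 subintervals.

f(x) = sin(x)
a = 1.25, b = 2.75, n = 4
h = (b - a)/n = 0.375000

Simpson's rule: (h/3)[f(x₀) + 4f(x₁) + 2f(x₂) + ... + f(xₙ)]

x_0 = 1.2500, f(x_0) = 0.948985, coefficient = 1
x_1 = 1.6250, f(x_1) = 0.998531, coefficient = 4
x_2 = 2.0000, f(x_2) = 0.909297, coefficient = 2
x_3 = 2.3750, f(x_3) = 0.693685, coefficient = 4
x_4 = 2.7500, f(x_4) = 0.381661, coefficient = 1

I ≈ (0.375000/3) × 9.918106 = 1.239763
Exact value: 1.239625
Error: 0.000139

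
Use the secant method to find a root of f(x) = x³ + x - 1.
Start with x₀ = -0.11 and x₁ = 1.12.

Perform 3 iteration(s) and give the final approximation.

f(x) = x³ + x - 1
x₀ = -0.11, x₁ = 1.12

Secant formula: x_{n+1} = x_n - f(x_n)(x_n - x_{n-1})/(f(x_n) - f(x_{n-1}))

Iteration 1:
  f(-0.110000) = -1.111331
  f(1.120000) = 1.524928
  x_2 = 1.120000 - 1.524928×(1.120000 - (-0.110000))/(1.524928 - (-1.111331))
       = 0.408514
Iteration 2:
  f(1.120000) = 1.524928
  f(0.408514) = -0.523312
  x_3 = 0.408514 - (-0.523312)×(0.408514 - 1.120000)/(-0.523312 - 1.524928)
       = 0.590294
Iteration 3:
  f(0.408514) = -0.523312
  f(0.590294) = -0.204020
  x_4 = 0.590294 - (-0.204020)×(0.590294 - 0.408514)/(-0.204020 - (-0.523312))
       = 0.706447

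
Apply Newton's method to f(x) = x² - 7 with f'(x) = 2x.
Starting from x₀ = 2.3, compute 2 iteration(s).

f(x) = x² - 7
f'(x) = 2x
x₀ = 2.3

Newton-Raphson formula: x_{n+1} = x_n - f(x_n)/f'(x_n)

Iteration 1:
  f(2.300000) = -1.710000
  f'(2.300000) = 4.600000
  x_1 = 2.300000 - (-1.710000)/4.600000 = 2.671739
Iteration 2:
  f(2.671739) = 0.138190
  f'(2.671739) = 5.343478
  x_2 = 2.671739 - 0.138190/5.343478 = 2.645878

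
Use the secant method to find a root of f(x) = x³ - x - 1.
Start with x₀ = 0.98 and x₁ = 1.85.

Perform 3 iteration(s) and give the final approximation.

f(x) = x³ - x - 1
x₀ = 0.98, x₁ = 1.85

Secant formula: x_{n+1} = x_n - f(x_n)(x_n - x_{n-1})/(f(x_n) - f(x_{n-1}))

Iteration 1:
  f(0.980000) = -1.038808
  f(1.850000) = 3.481625
  x_2 = 1.850000 - 3.481625×(1.850000 - 0.980000)/(3.481625 - (-1.038808))
       = 1.179928
Iteration 2:
  f(1.850000) = 3.481625
  f(1.179928) = -0.537195
  x_3 = 1.179928 - (-0.537195)×(1.179928 - 1.850000)/(-0.537195 - 3.481625)
       = 1.269497
Iteration 3:
  f(1.179928) = -0.537195
  f(1.269497) = -0.223548
  x_4 = 1.269497 - (-0.223548)×(1.269497 - 1.179928)/(-0.223548 - (-0.537195))
       = 1.333335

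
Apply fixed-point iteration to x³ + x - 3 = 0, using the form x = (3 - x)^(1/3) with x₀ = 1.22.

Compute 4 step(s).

Equation: x³ + x - 3 = 0
Fixed-point form: x = (3 - x)^(1/3)
x₀ = 1.22

x_1 = g(1.220000) = 1.211918
x_2 = g(1.211918) = 1.213750
x_3 = g(1.213750) = 1.213335
x_4 = g(1.213335) = 1.213429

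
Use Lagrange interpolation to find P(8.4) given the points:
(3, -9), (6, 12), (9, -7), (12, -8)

Lagrange interpolation formula:
P(x) = Σ yᵢ × Lᵢ(x)
where Lᵢ(x) = Π_{j≠i} (x - xⱼ)/(xᵢ - xⱼ)

L_0(8.4) = (8.4 - 6)/(3 - 6) × (8.4 - 9)/(3 - 9) × (8.4 - 12)/(3 - 12) = -0.032000
L_1(8.4) = (8.4 - 3)/(6 - 3) × (8.4 - 9)/(6 - 9) × (8.4 - 12)/(6 - 12) = 0.216000
L_2(8.4) = (8.4 - 3)/(9 - 3) × (8.4 - 6)/(9 - 6) × (8.4 - 12)/(9 - 12) = 0.864000
L_3(8.4) = (8.4 - 3)/(12 - 3) × (8.4 - 6)/(12 - 6) × (8.4 - 9)/(12 - 9) = -0.048000

P(8.4) = (-9)×L_0(8.4) + 12×L_1(8.4) + (-7)×L_2(8.4) + (-8)×L_3(8.4)
P(8.4) = -2.784000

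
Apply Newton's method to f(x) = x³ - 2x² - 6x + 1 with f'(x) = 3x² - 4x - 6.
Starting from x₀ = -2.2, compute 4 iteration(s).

f(x) = x³ - 2x² - 6x + 1
f'(x) = 3x² - 4x - 6
x₀ = -2.2

Newton-Raphson formula: x_{n+1} = x_n - f(x_n)/f'(x_n)

Iteration 1:
  f(-2.200000) = -6.128000
  f'(-2.200000) = 17.320000
  x_1 = -2.200000 - (-6.128000)/17.320000 = -1.846189
Iteration 2:
  f(-1.846189) = -1.032274
  f'(-1.846189) = 11.610003
  x_2 = -1.846189 - (-1.032274)/11.610003 = -1.757277
Iteration 3:
  f(-1.757277) = -0.058893
  f'(-1.757277) = 10.293174
  x_3 = -1.757277 - (-0.058893)/10.293174 = -1.751555
Iteration 4:
  f(-1.751555) = -0.000238
  f'(-1.751555) = 10.210060
  x_4 = -1.751555 - (-0.000238)/10.210060 = -1.751532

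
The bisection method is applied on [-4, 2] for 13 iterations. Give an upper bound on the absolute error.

Bisection error bound: |error| ≤ (b-a)/2^n
|error| ≤ (2 - (-4))/2^13 = 6/2^13
|error| ≤ 0.0007324219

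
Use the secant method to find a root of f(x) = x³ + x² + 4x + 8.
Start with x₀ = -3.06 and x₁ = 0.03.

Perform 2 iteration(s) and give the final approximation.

f(x) = x³ + x² + 4x + 8
x₀ = -3.06, x₁ = 0.03

Secant formula: x_{n+1} = x_n - f(x_n)(x_n - x_{n-1})/(f(x_n) - f(x_{n-1}))

Iteration 1:
  f(-3.060000) = -23.529016
  f(0.030000) = 8.120927
  x_2 = 0.030000 - 8.120927×(0.030000 - (-3.060000))/(8.120927 - (-23.529016))
       = -0.762850
Iteration 2:
  f(0.030000) = 8.120927
  f(-0.762850) = 5.086606
  x_3 = -0.762850 - 5.086606×(-0.762850 - 0.030000)/(5.086606 - 8.120927)
       = -2.091951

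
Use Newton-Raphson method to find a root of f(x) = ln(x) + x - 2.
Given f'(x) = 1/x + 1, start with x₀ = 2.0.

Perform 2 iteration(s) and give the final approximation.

f(x) = ln(x) + x - 2
f'(x) = 1/x + 1
x₀ = 2.0

Newton-Raphson formula: x_{n+1} = x_n - f(x_n)/f'(x_n)

Iteration 1:
  f(2.000000) = 0.693147
  f'(2.000000) = 1.500000
  x_1 = 2.000000 - 0.693147/1.500000 = 1.537902
Iteration 2:
  f(1.537902) = -0.031679
  f'(1.537902) = 1.650237
  x_2 = 1.537902 - (-0.031679)/1.650237 = 1.557099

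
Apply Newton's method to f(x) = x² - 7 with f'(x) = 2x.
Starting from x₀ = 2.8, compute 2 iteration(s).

f(x) = x² - 7
f'(x) = 2x
x₀ = 2.8

Newton-Raphson formula: x_{n+1} = x_n - f(x_n)/f'(x_n)

Iteration 1:
  f(2.800000) = 0.840000
  f'(2.800000) = 5.600000
  x_1 = 2.800000 - 0.840000/5.600000 = 2.650000
Iteration 2:
  f(2.650000) = 0.022500
  f'(2.650000) = 5.300000
  x_2 = 2.650000 - 0.022500/5.300000 = 2.645755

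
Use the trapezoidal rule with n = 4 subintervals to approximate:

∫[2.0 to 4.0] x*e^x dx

f(x) = x*e^x
a = 2.0, b = 4.0, n = 4
h = (b - a)/n = 0.500000

Trapezoidal rule: (h/2)[f(x₀) + 2f(x₁) + 2f(x₂) + ... + f(xₙ)]

x_0 = 2.0000, f(x_0) = 14.778112, coefficient = 1
x_1 = 2.5000, f(x_1) = 30.456235, coefficient = 2
x_2 = 3.0000, f(x_2) = 60.256611, coefficient = 2
x_3 = 3.5000, f(x_3) = 115.904082, coefficient = 2
x_4 = 4.0000, f(x_4) = 218.392600, coefficient = 1

I ≈ (0.500000/2) × 646.404567 = 161.601142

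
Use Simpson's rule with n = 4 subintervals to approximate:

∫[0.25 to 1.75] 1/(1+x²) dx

f(x) = 1/(1+x²)
a = 0.25, b = 1.75, n = 4
h = (b - a)/n = 0.375000

Simpson's rule: (h/3)[f(x₀) + 4f(x₁) + 2f(x₂) + ... + f(xₙ)]

x_0 = 0.2500, f(x_0) = 0.941176, coefficient = 1
x_1 = 0.6250, f(x_1) = 0.719101, coefficient = 4
x_2 = 1.0000, f(x_2) = 0.500000, coefficient = 2
x_3 = 1.3750, f(x_3) = 0.345946, coefficient = 4
x_4 = 1.7500, f(x_4) = 0.246154, coefficient = 1

I ≈ (0.375000/3) × 6.447519 = 0.805940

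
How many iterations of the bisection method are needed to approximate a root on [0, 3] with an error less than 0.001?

We need (b-a)/2^n ≤ 0.001
(3 - 0)/2^n ≤ 0.001
3/2^n ≤ 0.001
2^n ≥ 3000
n ≥ log₂(3000) = 11.55
n ≥ 12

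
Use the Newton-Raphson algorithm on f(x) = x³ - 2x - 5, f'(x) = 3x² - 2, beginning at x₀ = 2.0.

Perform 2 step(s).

f(x) = x³ - 2x - 5
f'(x) = 3x² - 2
x₀ = 2.0

Newton-Raphson formula: x_{n+1} = x_n - f(x_n)/f'(x_n)

Iteration 1:
  f(2.000000) = -1.000000
  f'(2.000000) = 10.000000
  x_1 = 2.000000 - (-1.000000)/10.000000 = 2.100000
Iteration 2:
  f(2.100000) = 0.061000
  f'(2.100000) = 11.230000
  x_2 = 2.100000 - 0.061000/11.230000 = 2.094568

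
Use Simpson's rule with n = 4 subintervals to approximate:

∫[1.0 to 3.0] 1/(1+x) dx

f(x) = 1/(1+x)
a = 1.0, b = 3.0, n = 4
h = (b - a)/n = 0.500000

Simpson's rule: (h/3)[f(x₀) + 4f(x₁) + 2f(x₂) + ... + f(xₙ)]

x_0 = 1.0000, f(x_0) = 0.500000, coefficient = 1
x_1 = 1.5000, f(x_1) = 0.400000, coefficient = 4
x_2 = 2.0000, f(x_2) = 0.333333, coefficient = 2
x_3 = 2.5000, f(x_3) = 0.285714, coefficient = 4
x_4 = 3.0000, f(x_4) = 0.250000, coefficient = 1

I ≈ (0.500000/3) × 4.159524 = 0.693254
Exact value: 0.693147
Error: 0.000107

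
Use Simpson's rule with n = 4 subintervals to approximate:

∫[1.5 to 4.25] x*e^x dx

f(x) = x*e^x
a = 1.5, b = 4.25, n = 4
h = (b - a)/n = 0.687500

Simpson's rule: (h/3)[f(x₀) + 4f(x₁) + 2f(x₂) + ... + f(xₙ)]

x_0 = 1.5000, f(x_0) = 6.722534, coefficient = 1
x_1 = 2.1875, f(x_1) = 19.496975, coefficient = 4
x_2 = 2.8750, f(x_2) = 50.960594, coefficient = 2
x_3 = 3.5625, f(x_3) = 125.582454, coefficient = 4
x_4 = 4.2500, f(x_4) = 297.948002, coefficient = 1

I ≈ (0.687500/3) × 986.909441 = 226.166747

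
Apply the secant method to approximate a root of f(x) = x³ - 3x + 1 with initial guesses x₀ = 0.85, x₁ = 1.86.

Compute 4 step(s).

f(x) = x³ - 3x + 1
x₀ = 0.85, x₁ = 1.86

Secant formula: x_{n+1} = x_n - f(x_n)(x_n - x_{n-1})/(f(x_n) - f(x_{n-1}))

Iteration 1:
  f(0.850000) = -0.935875
  f(1.860000) = 1.854856
  x_2 = 1.860000 - 1.854856×(1.860000 - 0.850000)/(1.854856 - (-0.935875))
       = 1.188705
Iteration 2:
  f(1.860000) = 1.854856
  f(1.188705) = -0.886452
  x_3 = 1.188705 - (-0.886452)×(1.188705 - 1.860000)/(-0.886452 - 1.854856)
       = 1.405780
Iteration 3:
  f(1.188705) = -0.886452
  f(1.405780) = -0.439212
  x_4 = 1.405780 - (-0.439212)×(1.405780 - 1.188705)/(-0.439212 - (-0.886452))
       = 1.618960
Iteration 4:
  f(1.405780) = -0.439212
  f(1.618960) = 0.386463
  x_5 = 1.618960 - 0.386463×(1.618960 - 1.405780)/(0.386463 - (-0.439212))
       = 1.519180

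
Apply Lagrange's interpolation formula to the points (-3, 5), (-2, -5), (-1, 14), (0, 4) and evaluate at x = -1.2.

Lagrange interpolation formula:
P(x) = Σ yᵢ × Lᵢ(x)
where Lᵢ(x) = Π_{j≠i} (x - xⱼ)/(xᵢ - xⱼ)

L_0(-1.2) = (-1.2 - (-2))/(-3 - (-2)) × (-1.2 - (-1))/(-3 - (-1)) × (-1.2 - 0)/(-3 - 0) = -0.032000
L_1(-1.2) = (-1.2 - (-3))/(-2 - (-3)) × (-1.2 - (-1))/(-2 - (-1)) × (-1.2 - 0)/(-2 - 0) = 0.216000
L_2(-1.2) = (-1.2 - (-3))/(-1 - (-3)) × (-1.2 - (-2))/(-1 - (-2)) × (-1.2 - 0)/(-1 - 0) = 0.864000
L_3(-1.2) = (-1.2 - (-3))/(0 - (-3)) × (-1.2 - (-2))/(0 - (-2)) × (-1.2 - (-1))/(0 - (-1)) = -0.048000

P(-1.2) = 5×L_0(-1.2) + (-5)×L_1(-1.2) + 14×L_2(-1.2) + 4×L_3(-1.2)
P(-1.2) = 10.664000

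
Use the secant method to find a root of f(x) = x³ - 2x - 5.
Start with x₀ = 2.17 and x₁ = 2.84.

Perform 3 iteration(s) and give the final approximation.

f(x) = x³ - 2x - 5
x₀ = 2.17, x₁ = 2.84

Secant formula: x_{n+1} = x_n - f(x_n)(x_n - x_{n-1})/(f(x_n) - f(x_{n-1}))

Iteration 1:
  f(2.170000) = 0.878313
  f(2.840000) = 12.226304
  x_2 = 2.840000 - 12.226304×(2.840000 - 2.170000)/(12.226304 - 0.878313)
       = 2.118143
Iteration 2:
  f(2.840000) = 12.226304
  f(2.118143) = 0.266829
  x_3 = 2.118143 - 0.266829×(2.118143 - 2.840000)/(0.266829 - 12.226304)
       = 2.102038
Iteration 3:
  f(2.118143) = 0.266829
  f(2.102038) = 0.083911
  x_4 = 2.102038 - 0.083911×(2.102038 - 2.118143)/(0.083911 - 0.266829)
       = 2.094650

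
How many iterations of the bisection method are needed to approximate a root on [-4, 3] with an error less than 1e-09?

We need (b-a)/2^n ≤ 1e-09
(3 - (-4))/2^n ≤ 1e-09
7/2^n ≤ 1e-09
2^n ≥ 7000000000
n ≥ log₂(7000000000) = 32.70
n ≥ 33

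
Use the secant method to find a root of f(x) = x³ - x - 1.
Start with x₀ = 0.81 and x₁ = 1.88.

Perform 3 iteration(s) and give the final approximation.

f(x) = x³ - x - 1
x₀ = 0.81, x₁ = 1.88

Secant formula: x_{n+1} = x_n - f(x_n)(x_n - x_{n-1})/(f(x_n) - f(x_{n-1}))

Iteration 1:
  f(0.810000) = -1.278559
  f(1.880000) = 3.764672
  x_2 = 1.880000 - 3.764672×(1.880000 - 0.810000)/(3.764672 - (-1.278559))
       = 1.081266
Iteration 2:
  f(1.880000) = 3.764672
  f(1.081266) = -0.817118
  x_3 = 1.081266 - (-0.817118)×(1.081266 - 1.880000)/(-0.817118 - 3.764672)
       = 1.223713
Iteration 3:
  f(1.081266) = -0.817118
  f(1.223713) = -0.391236
  x_4 = 1.223713 - (-0.391236)×(1.223713 - 1.081266)/(-0.391236 - (-0.817118))
       = 1.354571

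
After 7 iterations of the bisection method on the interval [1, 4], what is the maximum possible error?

Bisection error bound: |error| ≤ (b-a)/2^n
|error| ≤ (4 - 1)/2^7 = 3/2^7
|error| ≤ 0.0234375000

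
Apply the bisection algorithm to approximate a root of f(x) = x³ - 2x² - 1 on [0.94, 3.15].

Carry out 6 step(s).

f(x) = x³ - 2x² - 1
Initial interval: [0.94, 3.15]

Iteration 1:
  c_1 = (0.940000 + 3.150000)/2 = 2.045000
  f(c_1) = f(2.045000) = -0.811809
  f(a) × f(c) ≥ 0, new interval: [2.045000, 3.150000]
Iteration 2:
  c_2 = (2.045000 + 3.150000)/2 = 2.597500
  f(c_2) = f(2.597500) = 3.031336
  f(a) × f(c) < 0, new interval: [2.045000, 2.597500]
Iteration 3:
  c_3 = (2.045000 + 2.597500)/2 = 2.321250
  f(c_3) = f(2.321250) = 0.730960
  f(a) × f(c) < 0, new interval: [2.045000, 2.321250]
Iteration 4:
  c_4 = (2.045000 + 2.321250)/2 = 2.183125
  f(c_4) = f(2.183125) = -0.127220
  f(a) × f(c) ≥ 0, new interval: [2.183125, 2.321250]
Iteration 5:
  c_5 = (2.183125 + 2.321250)/2 = 2.252187
  f(c_5) = f(2.252187) = 0.279183
  f(a) × f(c) < 0, new interval: [2.183125, 2.252187]
Iteration 6:
  c_6 = (2.183125 + 2.252187)/2 = 2.217656
  f(c_6) = f(2.217656) = 0.070433
  f(a) × f(c) < 0, new interval: [2.183125, 2.217656]

After 6 iteration(s), the approximation is c_6 = 2.217656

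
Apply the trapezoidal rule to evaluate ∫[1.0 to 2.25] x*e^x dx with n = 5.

f(x) = x*e^x
a = 1.0, b = 2.25, n = 5
h = (b - a)/n = 0.250000

Trapezoidal rule: (h/2)[f(x₀) + 2f(x₁) + 2f(x₂) + ... + f(xₙ)]

x_0 = 1.0000, f(x_0) = 2.718282, coefficient = 1
x_1 = 1.2500, f(x_1) = 4.362929, coefficient = 2
x_2 = 1.5000, f(x_2) = 6.722534, coefficient = 2
x_3 = 1.7500, f(x_3) = 10.070555, coefficient = 2
x_4 = 2.0000, f(x_4) = 14.778112, coefficient = 2
x_5 = 2.2500, f(x_5) = 21.347406, coefficient = 1

I ≈ (0.250000/2) × 95.933946 = 11.991743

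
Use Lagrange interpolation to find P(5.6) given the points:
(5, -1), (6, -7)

Lagrange interpolation formula:
P(x) = Σ yᵢ × Lᵢ(x)
where Lᵢ(x) = Π_{j≠i} (x - xⱼ)/(xᵢ - xⱼ)

L_0(5.6) = (5.6 - 6)/(5 - 6) = 0.400000
L_1(5.6) = (5.6 - 5)/(6 - 5) = 0.600000

P(5.6) = (-1)×L_0(5.6) + (-7)×L_1(5.6)
P(5.6) = -4.600000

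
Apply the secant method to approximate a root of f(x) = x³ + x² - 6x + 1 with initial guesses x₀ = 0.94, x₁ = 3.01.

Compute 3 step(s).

f(x) = x³ + x² - 6x + 1
x₀ = 0.94, x₁ = 3.01

Secant formula: x_{n+1} = x_n - f(x_n)(x_n - x_{n-1})/(f(x_n) - f(x_{n-1}))

Iteration 1:
  f(0.940000) = -2.925816
  f(3.010000) = 19.271001
  x_2 = 3.010000 - 19.271001×(3.010000 - 0.940000)/(19.271001 - (-2.925816))
       = 1.212852
Iteration 2:
  f(3.010000) = 19.271001
  f(1.212852) = -3.021985
  x_3 = 1.212852 - (-3.021985)×(1.212852 - 3.010000)/(-3.021985 - 19.271001)
       = 1.456469
Iteration 3:
  f(1.212852) = -3.021985
  f(1.456469) = -2.527902
  x_4 = 1.456469 - (-2.527902)×(1.456469 - 1.212852)/(-2.527902 - (-3.021985))
       = 2.702900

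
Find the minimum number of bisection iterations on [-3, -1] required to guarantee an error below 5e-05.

We need (b-a)/2^n ≤ 5e-05
(-1 - (-3))/2^n ≤ 5e-05
2/2^n ≤ 5e-05
2^n ≥ 40000
n ≥ log₂(40000) = 15.29
n ≥ 16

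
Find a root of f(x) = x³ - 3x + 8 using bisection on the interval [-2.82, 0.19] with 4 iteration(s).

f(x) = x³ - 3x + 8
Initial interval: [-2.82, 0.19]

Iteration 1:
  c_1 = (-2.820000 + 0.190000)/2 = -1.315000
  f(c_1) = f(-1.315000) = 9.671069
  f(a) × f(c) < 0, new interval: [-2.820000, -1.315000]
Iteration 2:
  c_2 = (-2.820000 + (-1.315000))/2 = -2.067500
  f(c_2) = f(-2.067500) = 5.364855
  f(a) × f(c) < 0, new interval: [-2.820000, -2.067500]
Iteration 3:
  c_3 = (-2.820000 + (-2.067500))/2 = -2.443750
  f(c_3) = f(-2.443750) = 0.737385
  f(a) × f(c) < 0, new interval: [-2.820000, -2.443750]
Iteration 4:
  c_4 = (-2.820000 + (-2.443750))/2 = -2.631875
  f(c_4) = f(-2.631875) = -2.334757
  f(a) × f(c) ≥ 0, new interval: [-2.631875, -2.443750]

After 4 iteration(s), the approximation is c_4 = -2.631875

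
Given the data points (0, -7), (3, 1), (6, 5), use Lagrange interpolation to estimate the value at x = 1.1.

Lagrange interpolation formula:
P(x) = Σ yᵢ × Lᵢ(x)
where Lᵢ(x) = Π_{j≠i} (x - xⱼ)/(xᵢ - xⱼ)

L_0(1.1) = (1.1 - 3)/(0 - 3) × (1.1 - 6)/(0 - 6) = 0.517222
L_1(1.1) = (1.1 - 0)/(3 - 0) × (1.1 - 6)/(3 - 6) = 0.598889
L_2(1.1) = (1.1 - 0)/(6 - 0) × (1.1 - 3)/(6 - 3) = -0.116111

P(1.1) = (-7)×L_0(1.1) + 1×L_1(1.1) + 5×L_2(1.1)
P(1.1) = -3.602222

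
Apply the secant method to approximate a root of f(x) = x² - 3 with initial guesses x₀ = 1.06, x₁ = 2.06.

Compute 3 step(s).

f(x) = x² - 3
x₀ = 1.06, x₁ = 2.06

Secant formula: x_{n+1} = x_n - f(x_n)(x_n - x_{n-1})/(f(x_n) - f(x_{n-1}))

Iteration 1:
  f(1.060000) = -1.876400
  f(2.060000) = 1.243600
  x_2 = 2.060000 - 1.243600×(2.060000 - 1.060000)/(1.243600 - (-1.876400))
       = 1.661410
Iteration 2:
  f(2.060000) = 1.243600
  f(1.661410) = -0.239716
  x_3 = 1.661410 - (-0.239716)×(1.661410 - 2.060000)/(-0.239716 - 1.243600)
       = 1.725826
Iteration 3:
  f(1.661410) = -0.239716
  f(1.725826) = -0.021526
  x_4 = 1.725826 - (-0.021526)×(1.725826 - 1.661410)/(-0.021526 - (-0.239716))
       = 1.732181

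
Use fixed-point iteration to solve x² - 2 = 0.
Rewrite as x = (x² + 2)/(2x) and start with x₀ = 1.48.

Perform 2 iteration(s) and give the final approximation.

Equation: x² - 2 = 0
Fixed-point form: x = (x² + 2)/(2x)
x₀ = 1.48

x_1 = g(1.480000) = 1.415676
x_2 = g(1.415676) = 1.414214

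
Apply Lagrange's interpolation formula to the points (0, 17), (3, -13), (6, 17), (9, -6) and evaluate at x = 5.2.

Lagrange interpolation formula:
P(x) = Σ yᵢ × Lᵢ(x)
where Lᵢ(x) = Π_{j≠i} (x - xⱼ)/(xᵢ - xⱼ)

L_0(5.2) = (5.2 - 3)/(0 - 3) × (5.2 - 6)/(0 - 6) × (5.2 - 9)/(0 - 9) = -0.041284
L_1(5.2) = (5.2 - 0)/(3 - 0) × (5.2 - 6)/(3 - 6) × (5.2 - 9)/(3 - 9) = 0.292741
L_2(5.2) = (5.2 - 0)/(6 - 0) × (5.2 - 3)/(6 - 3) × (5.2 - 9)/(6 - 9) = 0.805037
L_3(5.2) = (5.2 - 0)/(9 - 0) × (5.2 - 3)/(9 - 3) × (5.2 - 6)/(9 - 6) = -0.056494

P(5.2) = 17×L_0(5.2) + (-13)×L_1(5.2) + 17×L_2(5.2) + (-6)×L_3(5.2)
P(5.2) = 9.517136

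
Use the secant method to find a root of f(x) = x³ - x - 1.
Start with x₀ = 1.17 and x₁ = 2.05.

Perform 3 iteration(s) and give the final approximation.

f(x) = x³ - x - 1
x₀ = 1.17, x₁ = 2.05

Secant formula: x_{n+1} = x_n - f(x_n)(x_n - x_{n-1})/(f(x_n) - f(x_{n-1}))

Iteration 1:
  f(1.170000) = -0.568387
  f(2.050000) = 5.565125
  x_2 = 2.050000 - 5.565125×(2.050000 - 1.170000)/(5.565125 - (-0.568387))
       = 1.251549
Iteration 2:
  f(2.050000) = 5.565125
  f(1.251549) = -0.291155
  x_3 = 1.251549 - (-0.291155)×(1.251549 - 2.050000)/(-0.291155 - 5.565125)
       = 1.291245
Iteration 3:
  f(1.251549) = -0.291155
  f(1.291245) = -0.138334
  x_4 = 1.291245 - (-0.138334)×(1.291245 - 1.251549)/(-0.138334 - (-0.291155))
       = 1.327178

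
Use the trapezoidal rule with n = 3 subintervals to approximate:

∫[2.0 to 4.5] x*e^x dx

f(x) = x*e^x
a = 2.0, b = 4.5, n = 3
h = (b - a)/n = 0.833333

Trapezoidal rule: (h/2)[f(x₀) + 2f(x₁) + 2f(x₂) + ... + f(xₙ)]

x_0 = 2.0000, f(x_0) = 14.778112, coefficient = 1
x_1 = 2.8333, f(x_1) = 48.172446, coefficient = 2
x_2 = 3.6667, f(x_2) = 143.444708, coefficient = 2
x_3 = 4.5000, f(x_3) = 405.077091, coefficient = 1

I ≈ (0.833333/2) × 803.089512 = 334.620630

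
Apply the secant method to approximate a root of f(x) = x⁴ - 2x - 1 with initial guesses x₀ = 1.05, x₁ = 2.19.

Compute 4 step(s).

f(x) = x⁴ - 2x - 1
x₀ = 1.05, x₁ = 2.19

Secant formula: x_{n+1} = x_n - f(x_n)(x_n - x_{n-1})/(f(x_n) - f(x_{n-1}))

Iteration 1:
  f(1.050000) = -1.884494
  f(2.190000) = 17.622575
  x_2 = 2.190000 - 17.622575×(2.190000 - 1.050000)/(17.622575 - (-1.884494))
       = 1.160130
Iteration 2:
  f(2.190000) = 17.622575
  f(1.160130) = -1.508807
  x_3 = 1.160130 - (-1.508807)×(1.160130 - 2.190000)/(-1.508807 - 17.622575)
       = 1.241352
Iteration 3:
  f(1.160130) = -1.508807
  f(1.241352) = -1.108164
  x_4 = 1.241352 - (-1.108164)×(1.241352 - 1.160130)/(-1.108164 - (-1.508807))
       = 1.466007
Iteration 4:
  f(1.241352) = -1.108164
  f(1.466007) = 0.686943
  x_5 = 1.466007 - 0.686943×(1.466007 - 1.241352)/(0.686943 - (-1.108164))
       = 1.380037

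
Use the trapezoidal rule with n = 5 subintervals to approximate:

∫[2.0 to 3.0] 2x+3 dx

f(x) = 2x+3
a = 2.0, b = 3.0, n = 5
h = (b - a)/n = 0.200000

Trapezoidal rule: (h/2)[f(x₀) + 2f(x₁) + 2f(x₂) + ... + f(xₙ)]

x_0 = 2.0000, f(x_0) = 7.000000, coefficient = 1
x_1 = 2.2000, f(x_1) = 7.400000, coefficient = 2
x_2 = 2.4000, f(x_2) = 7.800000, coefficient = 2
x_3 = 2.6000, f(x_3) = 8.200000, coefficient = 2
x_4 = 2.8000, f(x_4) = 8.600000, coefficient = 2
x_5 = 3.0000, f(x_5) = 9.000000, coefficient = 1

I ≈ (0.200000/2) × 80.000000 = 8.000000
Exact value: 8.000000
Error: 0.000000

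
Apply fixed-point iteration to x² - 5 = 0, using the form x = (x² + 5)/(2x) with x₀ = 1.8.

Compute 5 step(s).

Equation: x² - 5 = 0
Fixed-point form: x = (x² + 5)/(2x)
x₀ = 1.8

x_1 = g(1.800000) = 2.288889
x_2 = g(2.288889) = 2.236677
x_3 = g(2.236677) = 2.236068
x_4 = g(2.236068) = 2.236068
x_5 = g(2.236068) = 2.236068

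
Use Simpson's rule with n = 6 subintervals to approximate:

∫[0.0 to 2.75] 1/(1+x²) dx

f(x) = 1/(1+x²)
a = 0.0, b = 2.75, n = 6
h = (b - a)/n = 0.458333

Simpson's rule: (h/3)[f(x₀) + 4f(x₁) + 2f(x₂) + ... + f(xₙ)]

x_0 = 0.0000, f(x_0) = 1.000000, coefficient = 1
x_1 = 0.4583, f(x_1) = 0.826399, coefficient = 4
x_2 = 0.9167, f(x_2) = 0.543396, coefficient = 2
x_3 = 1.3750, f(x_3) = 0.345946, coefficient = 4
x_4 = 1.8333, f(x_4) = 0.229299, coefficient = 2
x_5 = 2.2917, f(x_5) = 0.159956, coefficient = 4
x_6 = 2.7500, f(x_6) = 0.116788, coefficient = 1

I ≈ (0.458333/3) × 7.991381 = 1.220905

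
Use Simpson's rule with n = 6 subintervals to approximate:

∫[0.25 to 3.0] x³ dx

f(x) = x³
a = 0.25, b = 3.0, n = 6
h = (b - a)/n = 0.458333

Simpson's rule: (h/3)[f(x₀) + 4f(x₁) + 2f(x₂) + ... + f(xₙ)]

x_0 = 0.2500, f(x_0) = 0.015625, coefficient = 1
x_1 = 0.7083, f(x_1) = 0.355396, coefficient = 4
x_2 = 1.1667, f(x_2) = 1.587963, coefficient = 2
x_3 = 1.6250, f(x_3) = 4.291016, coefficient = 4
x_4 = 2.0833, f(x_4) = 9.042245, coefficient = 2
x_5 = 2.5417, f(x_5) = 16.419343, coefficient = 4
x_6 = 3.0000, f(x_6) = 27.000000, coefficient = 1

I ≈ (0.458333/3) × 132.539062 = 20.249023
Exact value: 20.249023
Error: 0.000000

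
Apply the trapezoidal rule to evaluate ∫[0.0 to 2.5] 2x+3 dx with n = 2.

f(x) = 2x+3
a = 0.0, b = 2.5, n = 2
h = (b - a)/n = 1.250000

Trapezoidal rule: (h/2)[f(x₀) + 2f(x₁) + 2f(x₂) + ... + f(xₙ)]

x_0 = 0.0000, f(x_0) = 3.000000, coefficient = 1
x_1 = 1.2500, f(x_1) = 5.500000, coefficient = 2
x_2 = 2.5000, f(x_2) = 8.000000, coefficient = 1

I ≈ (1.250000/2) × 22.000000 = 13.750000
Exact value: 13.750000
Error: 0.000000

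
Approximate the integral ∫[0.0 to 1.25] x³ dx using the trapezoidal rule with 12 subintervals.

f(x) = x³
a = 0.0, b = 1.25, n = 12
h = (b - a)/n = 0.104167

Trapezoidal rule: (h/2)[f(x₀) + 2f(x₁) + 2f(x₂) + ... + f(xₙ)]

x_0 = 0.0000, f(x_0) = 0.000000, coefficient = 1
x_1 = 0.1042, f(x_1) = 0.001130, coefficient = 2
x_2 = 0.2083, f(x_2) = 0.009042, coefficient = 2
x_3 = 0.3125, f(x_3) = 0.030518, coefficient = 2
x_4 = 0.4167, f(x_4) = 0.072338, coefficient = 2
x_5 = 0.5208, f(x_5) = 0.141285, coefficient = 2
x_6 = 0.6250, f(x_6) = 0.244141, coefficient = 2
x_7 = 0.7292, f(x_7) = 0.387686, coefficient = 2
x_8 = 0.8333, f(x_8) = 0.578704, coefficient = 2
x_9 = 0.9375, f(x_9) = 0.823975, coefficient = 2
x_10 = 1.0417, f(x_10) = 1.130281, coefficient = 2
x_11 = 1.1458, f(x_11) = 1.504404, coefficient = 2
x_12 = 1.2500, f(x_12) = 1.953125, coefficient = 1

I ≈ (0.104167/2) × 11.800130 = 0.614590
Exact value: 0.610352
Error: 0.004239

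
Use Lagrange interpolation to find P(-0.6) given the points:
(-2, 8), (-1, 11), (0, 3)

Lagrange interpolation formula:
P(x) = Σ yᵢ × Lᵢ(x)
where Lᵢ(x) = Π_{j≠i} (x - xⱼ)/(xᵢ - xⱼ)

L_0(-0.6) = (-0.6 - (-1))/(-2 - (-1)) × (-0.6 - 0)/(-2 - 0) = -0.120000
L_1(-0.6) = (-0.6 - (-2))/(-1 - (-2)) × (-0.6 - 0)/(-1 - 0) = 0.840000
L_2(-0.6) = (-0.6 - (-2))/(0 - (-2)) × (-0.6 - (-1))/(0 - (-1)) = 0.280000

P(-0.6) = 8×L_0(-0.6) + 11×L_1(-0.6) + 3×L_2(-0.6)
P(-0.6) = 9.120000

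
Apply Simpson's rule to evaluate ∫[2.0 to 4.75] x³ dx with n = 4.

f(x) = x³
a = 2.0, b = 4.75, n = 4
h = (b - a)/n = 0.687500

Simpson's rule: (h/3)[f(x₀) + 4f(x₁) + 2f(x₂) + ... + f(xₙ)]

x_0 = 2.0000, f(x_0) = 8.000000, coefficient = 1
x_1 = 2.6875, f(x_1) = 19.410889, coefficient = 4
x_2 = 3.3750, f(x_2) = 38.443359, coefficient = 2
x_3 = 4.0625, f(x_3) = 67.047119, coefficient = 4
x_4 = 4.7500, f(x_4) = 107.171875, coefficient = 1

I ≈ (0.687500/3) × 537.890625 = 123.266602
Exact value: 123.266602
Error: 0.000000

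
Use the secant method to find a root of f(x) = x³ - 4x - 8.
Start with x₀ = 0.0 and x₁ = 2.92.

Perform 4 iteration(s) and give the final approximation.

f(x) = x³ - 4x - 8
x₀ = 0.0, x₁ = 2.92

Secant formula: x_{n+1} = x_n - f(x_n)(x_n - x_{n-1})/(f(x_n) - f(x_{n-1}))

Iteration 1:
  f(0.000000) = -8.000000
  f(2.920000) = 5.217088
  x_2 = 2.920000 - 5.217088×(2.920000 - 0.000000)/(5.217088 - (-8.000000))
       = 1.767409
Iteration 2:
  f(2.920000) = 5.217088
  f(1.767409) = -9.548720
  x_3 = 1.767409 - (-9.548720)×(1.767409 - 2.920000)/(-9.548720 - 5.217088)
       = 2.512764
Iteration 3:
  f(1.767409) = -9.548720
  f(2.512764) = -2.185507
  x_4 = 2.512764 - (-2.185507)×(2.512764 - 1.767409)/(-2.185507 - (-9.548720))
       = 2.733996
Iteration 4:
  f(2.512764) = -2.185507
  f(2.733996) = 1.499911
  x_5 = 2.733996 - 1.499911×(2.733996 - 2.512764)/(1.499911 - (-2.185507))
       = 2.643958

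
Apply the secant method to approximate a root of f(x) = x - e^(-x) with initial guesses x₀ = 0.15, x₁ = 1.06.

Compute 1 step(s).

f(x) = x - e^(-x)
x₀ = 0.15, x₁ = 1.06

Secant formula: x_{n+1} = x_n - f(x_n)(x_n - x_{n-1})/(f(x_n) - f(x_{n-1}))

Iteration 1:
  f(0.150000) = -0.710708
  f(1.060000) = 0.713544
  x_2 = 1.060000 - 0.713544×(1.060000 - 0.150000)/(0.713544 - (-0.710708))
       = 0.604094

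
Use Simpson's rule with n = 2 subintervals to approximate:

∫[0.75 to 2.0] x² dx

f(x) = x²
a = 0.75, b = 2.0, n = 2
h = (b - a)/n = 0.625000

Simpson's rule: (h/3)[f(x₀) + 4f(x₁) + 2f(x₂) + ... + f(xₙ)]

x_0 = 0.7500, f(x_0) = 0.562500, coefficient = 1
x_1 = 1.3750, f(x_1) = 1.890625, coefficient = 4
x_2 = 2.0000, f(x_2) = 4.000000, coefficient = 1

I ≈ (0.625000/3) × 12.125000 = 2.526042
Exact value: 2.526042
Error: 0.000000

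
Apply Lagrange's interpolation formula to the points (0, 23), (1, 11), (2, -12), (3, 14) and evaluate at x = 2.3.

Lagrange interpolation formula:
P(x) = Σ yᵢ × Lᵢ(x)
where Lᵢ(x) = Π_{j≠i} (x - xⱼ)/(xᵢ - xⱼ)

L_0(2.3) = (2.3 - 1)/(0 - 1) × (2.3 - 2)/(0 - 2) × (2.3 - 3)/(0 - 3) = 0.045500
L_1(2.3) = (2.3 - 0)/(1 - 0) × (2.3 - 2)/(1 - 2) × (2.3 - 3)/(1 - 3) = -0.241500
L_2(2.3) = (2.3 - 0)/(2 - 0) × (2.3 - 1)/(2 - 1) × (2.3 - 3)/(2 - 3) = 1.046500
L_3(2.3) = (2.3 - 0)/(3 - 0) × (2.3 - 1)/(3 - 1) × (2.3 - 2)/(3 - 2) = 0.149500

P(2.3) = 23×L_0(2.3) + 11×L_1(2.3) + (-12)×L_2(2.3) + 14×L_3(2.3)
P(2.3) = -12.075000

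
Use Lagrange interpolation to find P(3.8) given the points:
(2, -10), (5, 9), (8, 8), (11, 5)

Lagrange interpolation formula:
P(x) = Σ yᵢ × Lᵢ(x)
where Lᵢ(x) = Π_{j≠i} (x - xⱼ)/(xᵢ - xⱼ)

L_0(3.8) = (3.8 - 5)/(2 - 5) × (3.8 - 8)/(2 - 8) × (3.8 - 11)/(2 - 11) = 0.224000
L_1(3.8) = (3.8 - 2)/(5 - 2) × (3.8 - 8)/(5 - 8) × (3.8 - 11)/(5 - 11) = 1.008000
L_2(3.8) = (3.8 - 2)/(8 - 2) × (3.8 - 5)/(8 - 5) × (3.8 - 11)/(8 - 11) = -0.288000
L_3(3.8) = (3.8 - 2)/(11 - 2) × (3.8 - 5)/(11 - 5) × (3.8 - 8)/(11 - 8) = 0.056000

P(3.8) = (-10)×L_0(3.8) + 9×L_1(3.8) + 8×L_2(3.8) + 5×L_3(3.8)
P(3.8) = 4.808000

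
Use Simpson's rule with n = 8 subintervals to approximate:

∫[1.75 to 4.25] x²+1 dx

f(x) = x²+1
a = 1.75, b = 4.25, n = 8
h = (b - a)/n = 0.312500

Simpson's rule: (h/3)[f(x₀) + 4f(x₁) + 2f(x₂) + ... + f(xₙ)]

x_0 = 1.7500, f(x_0) = 4.062500, coefficient = 1
x_1 = 2.0625, f(x_1) = 5.253906, coefficient = 4
x_2 = 2.3750, f(x_2) = 6.640625, coefficient = 2
x_3 = 2.6875, f(x_3) = 8.222656, coefficient = 4
x_4 = 3.0000, f(x_4) = 10.000000, coefficient = 2
x_5 = 3.3125, f(x_5) = 11.972656, coefficient = 4
x_6 = 3.6250, f(x_6) = 14.140625, coefficient = 2
x_7 = 3.9375, f(x_7) = 16.503906, coefficient = 4
x_8 = 4.2500, f(x_8) = 19.062500, coefficient = 1

I ≈ (0.312500/3) × 252.500000 = 26.302083
Exact value: 26.302083
Error: 0.000000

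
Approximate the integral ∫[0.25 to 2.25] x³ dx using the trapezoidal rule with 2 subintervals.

f(x) = x³
a = 0.25, b = 2.25, n = 2
h = (b - a)/n = 1.000000

Trapezoidal rule: (h/2)[f(x₀) + 2f(x₁) + 2f(x₂) + ... + f(xₙ)]

x_0 = 0.2500, f(x_0) = 0.015625, coefficient = 1
x_1 = 1.2500, f(x_1) = 1.953125, coefficient = 2
x_2 = 2.2500, f(x_2) = 11.390625, coefficient = 1

I ≈ (1.000000/2) × 15.312500 = 7.656250
Exact value: 6.406250
Error: 1.250000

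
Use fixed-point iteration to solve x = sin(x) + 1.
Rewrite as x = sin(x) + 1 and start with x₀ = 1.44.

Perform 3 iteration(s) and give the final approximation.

Equation: x = sin(x) + 1
Fixed-point form: x = sin(x) + 1
x₀ = 1.44

x_1 = g(1.440000) = 1.991458
x_2 = g(1.991458) = 1.912819
x_3 = g(1.912819) = 1.942078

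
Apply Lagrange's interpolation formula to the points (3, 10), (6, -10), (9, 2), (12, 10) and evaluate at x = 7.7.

Lagrange interpolation formula:
P(x) = Σ yᵢ × Lᵢ(x)
where Lᵢ(x) = Π_{j≠i} (x - xⱼ)/(xᵢ - xⱼ)

L_0(7.7) = (7.7 - 6)/(3 - 6) × (7.7 - 9)/(3 - 9) × (7.7 - 12)/(3 - 12) = -0.058660
L_1(7.7) = (7.7 - 3)/(6 - 3) × (7.7 - 9)/(6 - 9) × (7.7 - 12)/(6 - 12) = 0.486537
L_2(7.7) = (7.7 - 3)/(9 - 3) × (7.7 - 6)/(9 - 6) × (7.7 - 12)/(9 - 12) = 0.636241
L_3(7.7) = (7.7 - 3)/(12 - 3) × (7.7 - 6)/(12 - 6) × (7.7 - 9)/(12 - 9) = -0.064117

P(7.7) = 10×L_0(7.7) + (-10)×L_1(7.7) + 2×L_2(7.7) + 10×L_3(7.7)
P(7.7) = -4.820667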